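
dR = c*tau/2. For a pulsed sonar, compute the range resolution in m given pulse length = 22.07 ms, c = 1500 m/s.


dR = c*tau/2 = 1500 * 22.07e-3 / 2 = 16.5525

16.5525 m


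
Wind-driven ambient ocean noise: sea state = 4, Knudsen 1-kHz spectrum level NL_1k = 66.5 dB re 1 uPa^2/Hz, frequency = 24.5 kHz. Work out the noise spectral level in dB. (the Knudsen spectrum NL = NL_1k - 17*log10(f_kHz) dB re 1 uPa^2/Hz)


NL = NL_1k - 17*log10(f_kHz) = 66.5 - 17*log10(24.5) = 66.5 - (23.62) = 42.88

42.88 dB


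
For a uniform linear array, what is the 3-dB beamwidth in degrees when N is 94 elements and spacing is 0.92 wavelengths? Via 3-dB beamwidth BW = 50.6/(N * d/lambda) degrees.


BW = 50.6 / (94 * 0.92) = 50.6 / 86.48 = 0.59

0.59 deg


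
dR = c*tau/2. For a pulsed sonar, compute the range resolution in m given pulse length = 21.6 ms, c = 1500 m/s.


16.2 m


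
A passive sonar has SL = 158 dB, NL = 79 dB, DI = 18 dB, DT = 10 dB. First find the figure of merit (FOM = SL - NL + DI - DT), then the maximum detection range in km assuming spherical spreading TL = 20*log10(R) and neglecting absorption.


Step 1: FOM = SL - NL + DI - DT = 158 - 79 + 18 - 10 = 87 dB
Step 2: at max range FOM = TL = 20*log10(R), so R = 10^(87/20) = 22387.21 m = 22.39 km

22.39 km


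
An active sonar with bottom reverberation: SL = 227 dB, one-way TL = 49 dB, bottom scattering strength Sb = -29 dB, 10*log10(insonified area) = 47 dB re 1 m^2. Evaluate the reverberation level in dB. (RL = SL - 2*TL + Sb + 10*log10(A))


RL = SL - 2*TL + Sb + 10*log10(A) = 227 - 2*49 + (-29) + 47 = 147

147 dB


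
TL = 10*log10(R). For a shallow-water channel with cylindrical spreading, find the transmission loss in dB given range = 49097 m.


TL = 10*log10(49097) = 46.91

46.91 dB


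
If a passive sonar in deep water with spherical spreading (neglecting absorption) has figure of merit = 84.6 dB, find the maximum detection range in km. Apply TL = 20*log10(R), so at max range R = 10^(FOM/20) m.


At max range FOM = TL, so 20*log10(R) = 84.6
R = 10^(84.6/20) = 16982.44 m = 16.98 km

16.98 km


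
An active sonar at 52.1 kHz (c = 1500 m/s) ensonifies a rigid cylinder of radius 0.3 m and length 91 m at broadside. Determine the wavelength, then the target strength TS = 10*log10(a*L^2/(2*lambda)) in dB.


Step 1: lambda = c/f = 1500/52100 = 0.02879 m
Step 2: TS = 10*log10(a*L^2/(2*lambda)) = 10*log10(0.3*91^2/(2*0.02879)) = 46.35

46.35 dB


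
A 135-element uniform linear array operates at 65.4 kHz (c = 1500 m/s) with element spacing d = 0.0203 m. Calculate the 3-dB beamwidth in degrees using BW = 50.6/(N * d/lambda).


Step 1: lambda = 1500/65400 = 0.02294 m
Step 2: d/lambda = 0.0203/0.02294 = 0.8849
Step 3: BW = 50.6/(N * d/lambda) = 50.6/(135 * 0.8849) = 0.42

0.42 deg


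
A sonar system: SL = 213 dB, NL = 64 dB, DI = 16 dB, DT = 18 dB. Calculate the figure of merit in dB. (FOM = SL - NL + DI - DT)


FOM = SL - NL + DI - DT = 213 - 64 + 16 - 18 = 147

147 dB


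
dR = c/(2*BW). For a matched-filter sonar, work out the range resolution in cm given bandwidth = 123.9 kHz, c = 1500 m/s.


dR = c/(2*BW) = 1500 / (2 * 123.9e3) = 0.0061 m = 0.61 cm

0.61 cm


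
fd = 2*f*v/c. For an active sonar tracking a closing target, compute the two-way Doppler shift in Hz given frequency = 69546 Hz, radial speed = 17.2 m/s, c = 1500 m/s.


fd = 2*f*v/c = 2 * 69546 * 17.2 / 1500 = 1594.92

1594.92 Hz


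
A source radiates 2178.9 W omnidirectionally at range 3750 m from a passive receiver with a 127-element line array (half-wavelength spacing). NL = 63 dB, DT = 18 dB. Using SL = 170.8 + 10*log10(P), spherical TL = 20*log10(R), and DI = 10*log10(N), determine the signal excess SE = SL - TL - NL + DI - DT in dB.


Step 1: SL = 170.8 + 10*log10(2178.9) = 204.18 dB
Step 2: TL = 20*log10(3750) = 71.48 dB
Step 3: DI = 10*log10(127) = 21.04 dB
Step 4: SE = SL - TL - NL + DI - DT = 204.18 - 71.48 - 63 + 21.04 - 18 = 72.74

72.74 dB


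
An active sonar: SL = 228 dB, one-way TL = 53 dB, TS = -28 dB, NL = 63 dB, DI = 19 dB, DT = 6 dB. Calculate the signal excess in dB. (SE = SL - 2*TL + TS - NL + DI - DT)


SE = SL - 2*TL + TS - NL + DI - DT = 228 - 2*53 + (-28) - 63 + 19 - 6 = 44

44 dB


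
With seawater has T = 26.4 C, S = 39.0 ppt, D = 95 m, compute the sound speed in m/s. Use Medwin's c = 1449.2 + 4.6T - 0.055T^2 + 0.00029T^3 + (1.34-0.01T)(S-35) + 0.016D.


c = 1449.2 + 4.6*26.4 - 0.055*26.4^2 + 0.00029*26.4^3 + (1.34 - 0.01*26.4)*(39.0 - 35) + 0.016*95 = 1543.47

1543.47 m/s


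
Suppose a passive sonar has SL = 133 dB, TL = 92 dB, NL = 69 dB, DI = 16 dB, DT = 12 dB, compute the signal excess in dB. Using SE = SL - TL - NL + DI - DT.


SE = SL - TL - NL + DI - DT = 133 - 92 - 69 + 16 - 12 = -24

-24 dB


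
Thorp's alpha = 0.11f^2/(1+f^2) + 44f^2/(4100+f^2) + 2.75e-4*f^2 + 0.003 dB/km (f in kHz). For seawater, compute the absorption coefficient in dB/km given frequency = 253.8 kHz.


59.194 dB/km


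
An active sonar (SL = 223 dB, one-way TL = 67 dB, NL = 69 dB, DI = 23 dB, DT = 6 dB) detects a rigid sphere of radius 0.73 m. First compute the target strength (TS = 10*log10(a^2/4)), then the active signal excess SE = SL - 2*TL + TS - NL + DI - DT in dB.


Step 1: TS = 10*log10(0.73^2/4) = -8.75 dB
Step 2: SE = SL - 2*TL + TS - NL + DI - DT = 223 - 2*67 + (-8.75) - 69 + 23 - 6 = 28.25

28.25 dB


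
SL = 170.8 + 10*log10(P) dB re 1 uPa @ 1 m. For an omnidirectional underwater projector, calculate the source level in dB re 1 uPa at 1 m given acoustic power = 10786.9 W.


SL = 170.8 + 10*log10(10786.9) = 170.8 + 40.33 = 211.13

211.13 dB


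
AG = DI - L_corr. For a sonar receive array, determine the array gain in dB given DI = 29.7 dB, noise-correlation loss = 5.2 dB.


AG = DI - L_corr = 29.7 - 5.2 = 24.5

24.5 dB


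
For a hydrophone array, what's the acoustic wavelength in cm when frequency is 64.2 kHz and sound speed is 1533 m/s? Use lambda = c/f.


lambda = c/f = 1533 / 64200 = 0.0239 m = 2.39 cm

2.39 cm


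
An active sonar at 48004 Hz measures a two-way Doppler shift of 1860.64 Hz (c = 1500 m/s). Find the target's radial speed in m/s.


29.07 m/s


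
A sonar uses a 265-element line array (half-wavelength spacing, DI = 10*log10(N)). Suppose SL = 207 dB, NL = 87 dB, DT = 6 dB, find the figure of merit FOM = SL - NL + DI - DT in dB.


Step 1: DI = 10*log10(265) = 24.23 dB
Step 2: FOM = SL - NL + DI - DT = 207 - 87 + 24.23 - 6 = 138.23

138.23 dB


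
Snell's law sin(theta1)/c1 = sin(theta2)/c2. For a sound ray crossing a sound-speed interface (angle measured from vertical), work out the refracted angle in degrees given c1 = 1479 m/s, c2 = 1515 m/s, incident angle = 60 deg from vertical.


62.51 deg


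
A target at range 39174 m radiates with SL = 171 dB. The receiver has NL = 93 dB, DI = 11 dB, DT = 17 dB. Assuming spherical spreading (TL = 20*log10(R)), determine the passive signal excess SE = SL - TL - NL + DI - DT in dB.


Step 1: TL = 20*log10(39174) = 91.86 dB
Step 2: SE = 171 - 91.86 - 93 + 11 - 17 = -19.86

-19.86 dB


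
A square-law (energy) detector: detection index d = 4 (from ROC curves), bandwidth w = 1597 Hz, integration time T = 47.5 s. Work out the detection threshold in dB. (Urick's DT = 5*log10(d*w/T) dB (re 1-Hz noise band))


10.64 dB


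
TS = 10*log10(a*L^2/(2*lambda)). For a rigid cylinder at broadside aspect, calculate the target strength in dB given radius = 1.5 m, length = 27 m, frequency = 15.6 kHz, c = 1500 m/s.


37.55 dB


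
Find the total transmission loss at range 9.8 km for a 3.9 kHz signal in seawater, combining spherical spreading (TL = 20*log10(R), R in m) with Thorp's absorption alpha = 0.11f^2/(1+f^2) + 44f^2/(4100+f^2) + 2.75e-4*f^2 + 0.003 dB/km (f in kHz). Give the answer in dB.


Step 1 (Thorp): alpha = 0.11*15.21/(1+15.21) + 44*15.21/(4100+15.21) + 2.75e-4*15.21 + 0.003 = 0.273 dB/km
Step 2: TL_spread = 20*log10(9800) = 79.82 dB
Step 3: TL_abs = alpha*R = 0.273 * 9.8 = 2.68 dB
Step 4: TL_total = 79.82 + 2.68 = 82.5

82.5 dB


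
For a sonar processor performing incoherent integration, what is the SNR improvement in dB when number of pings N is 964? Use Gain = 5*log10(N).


14.92 dB


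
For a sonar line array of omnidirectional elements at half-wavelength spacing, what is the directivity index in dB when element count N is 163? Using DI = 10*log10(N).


DI = 10*log10(163) = 22.12

22.12 dB


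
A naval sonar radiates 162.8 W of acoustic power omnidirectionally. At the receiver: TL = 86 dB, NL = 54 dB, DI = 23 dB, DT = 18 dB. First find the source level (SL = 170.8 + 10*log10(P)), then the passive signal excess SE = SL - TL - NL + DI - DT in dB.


Step 1: SL = 170.8 + 10*log10(162.8) = 192.92 dB
Step 2: SE = SL - TL - NL + DI - DT = 192.92 - 86 - 54 + 23 - 18 = 57.92

57.92 dB


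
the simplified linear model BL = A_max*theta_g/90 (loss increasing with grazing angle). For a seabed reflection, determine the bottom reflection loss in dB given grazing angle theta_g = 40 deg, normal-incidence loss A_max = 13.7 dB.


BL = A_max * theta_g / 90 = 13.7 * 40 / 90 = 6.09

6.09 dB


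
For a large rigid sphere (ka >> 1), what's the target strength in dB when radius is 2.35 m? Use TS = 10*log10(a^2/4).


TS = 10*log10(2.35^2 / 4) = 10*log10(1.380625) = 1.4

1.4 dB


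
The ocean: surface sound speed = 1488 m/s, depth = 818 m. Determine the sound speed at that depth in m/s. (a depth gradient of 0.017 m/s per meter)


1501.906 m/s


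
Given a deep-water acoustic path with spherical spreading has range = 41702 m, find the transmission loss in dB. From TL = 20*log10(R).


92.4 dB


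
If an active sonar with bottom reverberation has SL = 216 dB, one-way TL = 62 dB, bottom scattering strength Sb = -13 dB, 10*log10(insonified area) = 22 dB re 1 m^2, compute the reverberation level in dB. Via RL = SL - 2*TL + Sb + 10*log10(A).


101 dB


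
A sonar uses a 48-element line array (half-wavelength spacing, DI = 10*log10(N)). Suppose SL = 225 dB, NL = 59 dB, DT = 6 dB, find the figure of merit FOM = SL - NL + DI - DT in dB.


Step 1: DI = 10*log10(48) = 16.81 dB
Step 2: FOM = SL - NL + DI - DT = 225 - 59 + 16.81 - 6 = 176.81

176.81 dB


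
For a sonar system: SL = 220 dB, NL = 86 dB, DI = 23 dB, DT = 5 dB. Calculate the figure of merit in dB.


FOM = SL - NL + DI - DT = 220 - 86 + 23 - 5 = 152

152 dB


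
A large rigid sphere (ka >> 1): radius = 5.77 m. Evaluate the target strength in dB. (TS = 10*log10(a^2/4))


TS = 10*log10(5.77^2 / 4) = 10*log10(8.323225) = 9.2

9.2 dB


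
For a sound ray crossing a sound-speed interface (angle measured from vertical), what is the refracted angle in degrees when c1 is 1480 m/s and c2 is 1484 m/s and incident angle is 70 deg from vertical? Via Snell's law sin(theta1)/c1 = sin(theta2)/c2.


sin(theta2) = (c2/c1)*sin(theta1) = (1484/1480)*sin(70 deg) = 0.94223
theta2 = arcsin(0.94223) = 70.43

70.43 deg


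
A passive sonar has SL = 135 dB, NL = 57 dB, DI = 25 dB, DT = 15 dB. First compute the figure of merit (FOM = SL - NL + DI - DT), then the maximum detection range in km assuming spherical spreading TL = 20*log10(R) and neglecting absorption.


Step 1: FOM = SL - NL + DI - DT = 135 - 57 + 25 - 15 = 88 dB
Step 2: at max range FOM = TL = 20*log10(R), so R = 10^(88/20) = 25118.86 m = 25.12 km

25.12 km


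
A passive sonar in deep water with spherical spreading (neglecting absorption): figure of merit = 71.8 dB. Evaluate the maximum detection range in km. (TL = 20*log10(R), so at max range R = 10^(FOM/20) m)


At max range FOM = TL, so 20*log10(R) = 71.8
R = 10^(71.8/20) = 3890.45 m = 3.89 km

3.89 km


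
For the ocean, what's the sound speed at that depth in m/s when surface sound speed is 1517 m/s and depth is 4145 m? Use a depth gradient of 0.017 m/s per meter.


c = 1517 + 0.017 * 4145 = 1587.465

1587.465 m/s


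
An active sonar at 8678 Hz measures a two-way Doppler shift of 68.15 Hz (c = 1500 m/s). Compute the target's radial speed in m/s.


5.89 m/s


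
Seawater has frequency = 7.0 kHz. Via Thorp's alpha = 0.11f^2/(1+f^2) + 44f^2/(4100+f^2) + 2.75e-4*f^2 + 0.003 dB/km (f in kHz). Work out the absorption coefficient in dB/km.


0.644 dB/km


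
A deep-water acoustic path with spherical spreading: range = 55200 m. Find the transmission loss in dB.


94.84 dB


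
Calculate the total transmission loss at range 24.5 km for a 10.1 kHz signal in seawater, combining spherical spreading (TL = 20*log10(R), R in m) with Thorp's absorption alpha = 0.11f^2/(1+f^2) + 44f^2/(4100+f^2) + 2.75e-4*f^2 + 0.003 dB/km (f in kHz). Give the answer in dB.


Step 1 (Thorp): alpha = 0.11*102.01/(1+102.01) + 44*102.01/(4100+102.01) + 2.75e-4*102.01 + 0.003 = 1.2081 dB/km
Step 2: TL_spread = 20*log10(24500) = 87.78 dB
Step 3: TL_abs = alpha*R = 1.2081 * 24.5 = 29.6 dB
Step 4: TL_total = 87.78 + 29.6 = 117.38

117.38 dB


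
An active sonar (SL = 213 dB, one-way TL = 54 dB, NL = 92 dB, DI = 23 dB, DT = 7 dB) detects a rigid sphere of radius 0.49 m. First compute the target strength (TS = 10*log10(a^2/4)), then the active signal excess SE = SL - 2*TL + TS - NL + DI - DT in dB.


Step 1: TS = 10*log10(0.49^2/4) = -12.22 dB
Step 2: SE = SL - 2*TL + TS - NL + DI - DT = 213 - 2*54 + (-12.22) - 92 + 23 - 7 = 16.78

16.78 dB


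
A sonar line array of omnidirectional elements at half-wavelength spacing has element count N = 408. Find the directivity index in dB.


DI = 10*log10(408) = 26.11

26.11 dB


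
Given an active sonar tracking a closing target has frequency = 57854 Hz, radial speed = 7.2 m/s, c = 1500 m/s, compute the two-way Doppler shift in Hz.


555.4 Hz


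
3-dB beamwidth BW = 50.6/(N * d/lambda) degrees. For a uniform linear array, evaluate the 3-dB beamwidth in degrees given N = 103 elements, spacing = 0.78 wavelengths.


0.63 deg


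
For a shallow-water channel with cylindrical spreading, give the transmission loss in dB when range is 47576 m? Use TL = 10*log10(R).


46.77 dB


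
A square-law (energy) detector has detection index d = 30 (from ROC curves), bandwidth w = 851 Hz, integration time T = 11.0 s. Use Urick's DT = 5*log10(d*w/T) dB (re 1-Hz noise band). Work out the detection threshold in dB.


16.83 dB


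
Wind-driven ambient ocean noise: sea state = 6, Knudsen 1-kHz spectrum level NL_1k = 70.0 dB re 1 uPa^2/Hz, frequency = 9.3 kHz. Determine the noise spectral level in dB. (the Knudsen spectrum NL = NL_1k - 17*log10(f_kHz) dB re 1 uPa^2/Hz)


NL = NL_1k - 17*log10(f_kHz) = 70.0 - 17*log10(9.3) = 70.0 - (16.46) = 53.54

53.54 dB


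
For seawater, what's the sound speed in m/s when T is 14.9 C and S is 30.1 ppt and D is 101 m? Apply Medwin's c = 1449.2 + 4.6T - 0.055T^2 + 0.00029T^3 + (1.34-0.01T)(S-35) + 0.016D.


c = 1449.2 + 4.6*14.9 - 0.055*14.9^2 + 0.00029*14.9^3 + (1.34 - 0.01*14.9)*(30.1 - 35) + 0.016*101 = 1502.27

1502.27 m/s


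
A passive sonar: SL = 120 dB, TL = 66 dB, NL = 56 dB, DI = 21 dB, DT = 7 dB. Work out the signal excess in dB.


SE = SL - TL - NL + DI - DT = 120 - 66 - 56 + 21 - 7 = 12

12 dB


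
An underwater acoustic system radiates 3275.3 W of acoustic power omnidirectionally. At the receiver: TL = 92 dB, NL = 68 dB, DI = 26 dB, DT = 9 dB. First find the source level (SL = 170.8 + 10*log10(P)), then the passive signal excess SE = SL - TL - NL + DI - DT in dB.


Step 1: SL = 170.8 + 10*log10(3275.3) = 205.95 dB
Step 2: SE = SL - TL - NL + DI - DT = 205.95 - 92 - 68 + 26 - 9 = 62.95

62.95 dB


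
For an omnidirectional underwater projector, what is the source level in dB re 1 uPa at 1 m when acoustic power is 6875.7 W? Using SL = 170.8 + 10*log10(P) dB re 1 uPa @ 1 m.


SL = 170.8 + 10*log10(6875.7) = 170.8 + 38.37 = 209.17

209.17 dB


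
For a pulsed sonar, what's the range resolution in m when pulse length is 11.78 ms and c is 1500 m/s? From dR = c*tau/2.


dR = c*tau/2 = 1500 * 11.78e-3 / 2 = 8.835

8.835 m


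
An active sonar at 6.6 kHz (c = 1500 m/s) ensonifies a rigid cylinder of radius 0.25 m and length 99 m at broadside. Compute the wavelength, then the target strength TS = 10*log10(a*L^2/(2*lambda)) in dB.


Step 1: lambda = c/f = 1500/6600 = 0.22727 m
Step 2: TS = 10*log10(a*L^2/(2*lambda)) = 10*log10(0.25*99^2/(2*0.22727)) = 37.32

37.32 dB


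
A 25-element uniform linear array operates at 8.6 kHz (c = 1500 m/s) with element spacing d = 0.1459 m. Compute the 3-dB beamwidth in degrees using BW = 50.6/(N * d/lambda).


2.42 deg


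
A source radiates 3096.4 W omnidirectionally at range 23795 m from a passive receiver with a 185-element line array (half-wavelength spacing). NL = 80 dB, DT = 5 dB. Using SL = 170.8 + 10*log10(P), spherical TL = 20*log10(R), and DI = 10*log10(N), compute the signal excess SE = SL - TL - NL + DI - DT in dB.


Step 1: SL = 170.8 + 10*log10(3096.4) = 205.71 dB
Step 2: TL = 20*log10(23795) = 87.53 dB
Step 3: DI = 10*log10(185) = 22.67 dB
Step 4: SE = SL - TL - NL + DI - DT = 205.71 - 87.53 - 80 + 22.67 - 5 = 55.85

55.85 dB


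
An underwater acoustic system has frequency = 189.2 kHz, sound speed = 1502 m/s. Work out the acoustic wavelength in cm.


lambda = c/f = 1502 / 189200 = 0.0079 m = 0.79 cm

0.79 cm


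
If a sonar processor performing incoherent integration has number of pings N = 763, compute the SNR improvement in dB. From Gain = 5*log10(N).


Gain = 5*log10(763) = 14.41

14.41 dB


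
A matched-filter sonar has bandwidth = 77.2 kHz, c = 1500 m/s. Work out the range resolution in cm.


dR = c/(2*BW) = 1500 / (2 * 77.2e3) = 0.0097 m = 0.97 cm

0.97 cm


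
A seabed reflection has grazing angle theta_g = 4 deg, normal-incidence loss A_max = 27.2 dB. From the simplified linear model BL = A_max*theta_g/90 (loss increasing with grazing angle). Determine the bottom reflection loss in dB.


BL = A_max * theta_g / 90 = 27.2 * 4 / 90 = 1.21

1.21 dB


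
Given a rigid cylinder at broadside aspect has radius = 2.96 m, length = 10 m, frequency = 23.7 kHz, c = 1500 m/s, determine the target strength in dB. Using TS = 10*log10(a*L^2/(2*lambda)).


lambda = 1500/23700 = 0.06329 m
TS = 10*log10(2.96*10^2/(2*0.06329)) = 33.69

33.69 dB


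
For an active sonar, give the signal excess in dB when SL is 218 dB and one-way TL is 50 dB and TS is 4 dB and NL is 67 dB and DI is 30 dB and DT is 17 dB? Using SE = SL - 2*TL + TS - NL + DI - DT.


SE = SL - 2*TL + TS - NL + DI - DT = 218 - 2*50 + (4) - 67 + 30 - 17 = 68

68 dB


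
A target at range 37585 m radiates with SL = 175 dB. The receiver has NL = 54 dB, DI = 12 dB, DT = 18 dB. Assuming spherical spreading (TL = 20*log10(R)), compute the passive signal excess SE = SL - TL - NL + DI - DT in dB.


23.5 dB


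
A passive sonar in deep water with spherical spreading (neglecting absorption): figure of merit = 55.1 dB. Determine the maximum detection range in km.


0.57 km


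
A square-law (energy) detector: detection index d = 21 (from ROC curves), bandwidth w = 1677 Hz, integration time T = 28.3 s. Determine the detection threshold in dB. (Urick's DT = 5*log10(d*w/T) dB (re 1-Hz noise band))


DT = 5*log10(d*w/T) = 5*log10(21 * 1677 / 28.3) = 5*log10(1244.42) = 15.47

15.47 dB


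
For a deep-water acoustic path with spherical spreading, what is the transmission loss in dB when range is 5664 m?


TL = 20*log10(5664) = 75.06

75.06 dB


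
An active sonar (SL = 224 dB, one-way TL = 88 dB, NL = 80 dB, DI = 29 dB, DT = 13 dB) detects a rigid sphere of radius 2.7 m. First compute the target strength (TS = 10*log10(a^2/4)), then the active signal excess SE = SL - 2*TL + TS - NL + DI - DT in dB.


Step 1: TS = 10*log10(2.7^2/4) = 2.61 dB
Step 2: SE = SL - 2*TL + TS - NL + DI - DT = 224 - 2*88 + (2.61) - 80 + 29 - 13 = -13.39

-13.39 dB


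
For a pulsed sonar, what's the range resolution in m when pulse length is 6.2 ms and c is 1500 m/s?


dR = c*tau/2 = 1500 * 6.2e-3 / 2 = 4.65

4.65 m


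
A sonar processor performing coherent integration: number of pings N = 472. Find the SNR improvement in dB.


Gain = 10*log10(472) = 26.74

26.74 dB


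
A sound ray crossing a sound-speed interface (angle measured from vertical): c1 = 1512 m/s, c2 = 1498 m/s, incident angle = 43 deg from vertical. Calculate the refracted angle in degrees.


sin(theta2) = (c2/c1)*sin(theta1) = (1498/1512)*sin(43 deg) = 0.67568
theta2 = arcsin(0.67568) = 42.51

42.51 deg


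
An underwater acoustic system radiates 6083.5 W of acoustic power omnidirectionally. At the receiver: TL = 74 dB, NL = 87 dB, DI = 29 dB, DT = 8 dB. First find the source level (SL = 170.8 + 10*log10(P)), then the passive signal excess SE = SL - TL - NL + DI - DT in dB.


Step 1: SL = 170.8 + 10*log10(6083.5) = 208.64 dB
Step 2: SE = SL - TL - NL + DI - DT = 208.64 - 74 - 87 + 29 - 8 = 68.64

68.64 dB


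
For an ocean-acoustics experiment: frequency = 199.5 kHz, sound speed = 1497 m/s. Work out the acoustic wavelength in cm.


lambda = c/f = 1497 / 199500 = 0.0075 m = 0.75 cm

0.75 cm


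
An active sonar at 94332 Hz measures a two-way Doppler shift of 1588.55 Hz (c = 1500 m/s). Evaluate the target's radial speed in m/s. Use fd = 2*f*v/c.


From fd = 2*f*v/c, v = c*fd/(2*f) = 1500 * 1588.55 / (2*94332) = 12.63

12.63 m/s


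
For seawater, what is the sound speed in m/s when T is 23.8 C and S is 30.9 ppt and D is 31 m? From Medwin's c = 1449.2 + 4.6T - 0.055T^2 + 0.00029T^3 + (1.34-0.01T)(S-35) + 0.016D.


c = 1449.2 + 4.6*23.8 - 0.055*23.8^2 + 0.00029*23.8^3 + (1.34 - 0.01*23.8)*(30.9 - 35) + 0.016*31 = 1527.41

1527.41 m/s


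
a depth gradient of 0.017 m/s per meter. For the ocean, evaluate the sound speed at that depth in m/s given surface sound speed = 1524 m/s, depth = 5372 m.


1615.324 m/s


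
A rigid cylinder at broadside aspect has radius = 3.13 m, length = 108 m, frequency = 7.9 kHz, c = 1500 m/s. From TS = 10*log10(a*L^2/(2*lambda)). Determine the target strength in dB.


lambda = 1500/7900 = 0.18987 m
TS = 10*log10(3.13*108^2/(2*0.18987)) = 49.83

49.83 dB


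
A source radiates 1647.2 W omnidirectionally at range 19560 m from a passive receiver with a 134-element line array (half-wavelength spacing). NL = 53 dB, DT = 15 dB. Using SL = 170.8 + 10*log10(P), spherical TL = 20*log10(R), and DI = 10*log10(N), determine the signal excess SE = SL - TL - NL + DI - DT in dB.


70.41 dB


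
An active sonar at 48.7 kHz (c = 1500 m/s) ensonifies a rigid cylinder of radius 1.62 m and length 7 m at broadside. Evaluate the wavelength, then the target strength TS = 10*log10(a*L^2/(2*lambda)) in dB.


Step 1: lambda = c/f = 1500/48700 = 0.0308 m
Step 2: TS = 10*log10(a*L^2/(2*lambda)) = 10*log10(1.62*7^2/(2*0.0308)) = 31.1

31.1 dB


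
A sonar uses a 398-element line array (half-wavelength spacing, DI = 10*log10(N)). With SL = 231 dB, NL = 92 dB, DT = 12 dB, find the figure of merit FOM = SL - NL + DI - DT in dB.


153.0 dB


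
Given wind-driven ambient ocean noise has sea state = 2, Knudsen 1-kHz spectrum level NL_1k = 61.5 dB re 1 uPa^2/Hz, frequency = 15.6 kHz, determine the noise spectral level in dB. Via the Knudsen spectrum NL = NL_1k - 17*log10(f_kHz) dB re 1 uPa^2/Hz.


NL = NL_1k - 17*log10(f_kHz) = 61.5 - 17*log10(15.6) = 61.5 - (20.28) = 41.22

41.22 dB


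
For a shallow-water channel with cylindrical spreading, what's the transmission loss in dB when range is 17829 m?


TL = 10*log10(17829) = 42.51

42.51 dB


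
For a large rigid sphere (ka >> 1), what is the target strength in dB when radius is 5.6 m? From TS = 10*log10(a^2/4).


TS = 10*log10(5.6^2 / 4) = 10*log10(7.84) = 8.94

8.94 dB


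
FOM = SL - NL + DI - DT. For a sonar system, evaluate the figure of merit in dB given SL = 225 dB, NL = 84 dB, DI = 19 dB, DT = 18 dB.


142 dB


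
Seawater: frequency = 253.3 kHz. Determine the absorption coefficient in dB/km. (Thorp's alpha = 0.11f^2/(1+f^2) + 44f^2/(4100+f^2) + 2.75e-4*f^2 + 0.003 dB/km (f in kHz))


f^2 = 64160.89
alpha = 0.11*64160.89/(1+64160.89) + 44*64160.89/(4100+64160.89) + 2.75e-4*64160.89 + 0.003 = 59.114

59.114 dB/km


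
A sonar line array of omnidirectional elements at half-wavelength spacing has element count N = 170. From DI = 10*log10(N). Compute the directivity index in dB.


22.3 dB


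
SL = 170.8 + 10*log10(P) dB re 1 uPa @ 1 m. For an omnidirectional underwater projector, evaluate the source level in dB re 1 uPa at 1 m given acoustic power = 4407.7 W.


SL = 170.8 + 10*log10(4407.7) = 170.8 + 36.44 = 207.24

207.24 dB


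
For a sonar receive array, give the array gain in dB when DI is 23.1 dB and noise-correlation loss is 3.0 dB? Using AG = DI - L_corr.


AG = DI - L_corr = 23.1 - 3.0 = 20.1

20.1 dB


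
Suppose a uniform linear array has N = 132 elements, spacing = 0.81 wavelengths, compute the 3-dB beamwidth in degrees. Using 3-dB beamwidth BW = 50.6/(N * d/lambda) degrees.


0.47 deg


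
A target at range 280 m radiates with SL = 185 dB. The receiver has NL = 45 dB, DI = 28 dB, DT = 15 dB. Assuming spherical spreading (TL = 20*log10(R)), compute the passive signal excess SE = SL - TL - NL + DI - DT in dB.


Step 1: TL = 20*log10(280) = 48.94 dB
Step 2: SE = 185 - 48.94 - 45 + 28 - 15 = 104.06

104.06 dB


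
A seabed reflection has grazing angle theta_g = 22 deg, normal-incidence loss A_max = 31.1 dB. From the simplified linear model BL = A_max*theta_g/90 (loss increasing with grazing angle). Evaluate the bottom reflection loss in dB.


7.6 dB


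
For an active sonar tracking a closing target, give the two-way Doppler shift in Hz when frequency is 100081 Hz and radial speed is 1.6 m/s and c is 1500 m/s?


213.51 Hz


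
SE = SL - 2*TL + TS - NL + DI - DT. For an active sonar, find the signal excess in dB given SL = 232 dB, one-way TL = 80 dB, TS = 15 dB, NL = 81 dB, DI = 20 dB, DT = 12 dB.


SE = SL - 2*TL + TS - NL + DI - DT = 232 - 2*80 + (15) - 81 + 20 - 12 = 14

14 dB


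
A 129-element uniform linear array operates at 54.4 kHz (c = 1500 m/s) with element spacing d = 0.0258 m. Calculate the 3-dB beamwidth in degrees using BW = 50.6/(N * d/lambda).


0.42 deg


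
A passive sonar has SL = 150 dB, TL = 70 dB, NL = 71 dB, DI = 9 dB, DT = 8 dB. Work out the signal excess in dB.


SE = SL - TL - NL + DI - DT = 150 - 70 - 71 + 9 - 8 = 10

10 dB


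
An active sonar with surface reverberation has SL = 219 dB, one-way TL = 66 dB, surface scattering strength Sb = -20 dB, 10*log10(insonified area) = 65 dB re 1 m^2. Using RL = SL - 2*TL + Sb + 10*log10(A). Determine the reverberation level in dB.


RL = SL - 2*TL + Sb + 10*log10(A) = 219 - 2*66 + (-20) + 65 = 132

132 dB


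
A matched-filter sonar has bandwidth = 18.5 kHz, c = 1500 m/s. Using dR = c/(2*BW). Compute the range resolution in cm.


dR = c/(2*BW) = 1500 / (2 * 18.5e3) = 0.0405 m = 4.05 cm

4.05 cm


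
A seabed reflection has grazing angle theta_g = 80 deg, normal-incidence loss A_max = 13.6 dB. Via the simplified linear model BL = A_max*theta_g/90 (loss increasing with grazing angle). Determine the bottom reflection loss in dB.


BL = A_max * theta_g / 90 = 13.6 * 80 / 90 = 12.09

12.09 dB


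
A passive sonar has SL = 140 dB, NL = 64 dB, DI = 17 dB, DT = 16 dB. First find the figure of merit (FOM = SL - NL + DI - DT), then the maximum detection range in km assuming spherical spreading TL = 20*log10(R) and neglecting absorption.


Step 1: FOM = SL - NL + DI - DT = 140 - 64 + 17 - 16 = 77 dB
Step 2: at max range FOM = TL = 20*log10(R), so R = 10^(77/20) = 7079.46 m = 7.08 km

7.08 km


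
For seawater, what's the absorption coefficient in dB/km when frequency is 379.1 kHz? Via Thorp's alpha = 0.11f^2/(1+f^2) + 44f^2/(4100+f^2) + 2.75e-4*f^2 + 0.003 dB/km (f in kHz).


82.415 dB/km


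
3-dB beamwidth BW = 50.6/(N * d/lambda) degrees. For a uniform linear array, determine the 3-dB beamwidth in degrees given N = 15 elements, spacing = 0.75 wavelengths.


4.5 deg


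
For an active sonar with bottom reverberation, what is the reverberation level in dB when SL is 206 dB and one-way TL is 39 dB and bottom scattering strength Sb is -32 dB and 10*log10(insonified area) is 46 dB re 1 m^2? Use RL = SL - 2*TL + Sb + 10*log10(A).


RL = SL - 2*TL + Sb + 10*log10(A) = 206 - 2*39 + (-32) + 46 = 142

142 dB


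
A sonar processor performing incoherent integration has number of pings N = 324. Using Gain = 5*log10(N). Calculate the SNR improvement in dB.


Gain = 5*log10(324) = 12.55

12.55 dB


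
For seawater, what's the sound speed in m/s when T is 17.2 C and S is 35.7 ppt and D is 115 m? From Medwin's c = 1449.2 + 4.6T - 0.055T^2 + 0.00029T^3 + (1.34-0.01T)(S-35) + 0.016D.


c = 1449.2 + 4.6*17.2 - 0.055*17.2^2 + 0.00029*17.2^3 + (1.34 - 0.01*17.2)*(35.7 - 35) + 0.016*115 = 1516.18

1516.18 m/s


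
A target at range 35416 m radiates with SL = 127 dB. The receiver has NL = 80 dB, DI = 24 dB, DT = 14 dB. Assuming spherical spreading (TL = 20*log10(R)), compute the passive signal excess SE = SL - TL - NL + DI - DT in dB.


Step 1: TL = 20*log10(35416) = 90.98 dB
Step 2: SE = 127 - 90.98 - 80 + 24 - 14 = -33.98

-33.98 dB


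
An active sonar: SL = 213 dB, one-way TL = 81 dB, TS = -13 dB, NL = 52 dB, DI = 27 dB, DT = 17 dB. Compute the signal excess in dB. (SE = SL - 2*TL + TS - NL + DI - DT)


-4 dB


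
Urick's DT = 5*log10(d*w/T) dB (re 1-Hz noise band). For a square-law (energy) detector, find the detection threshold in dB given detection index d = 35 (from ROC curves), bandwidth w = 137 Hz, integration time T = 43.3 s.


DT = 5*log10(d*w/T) = 5*log10(35 * 137 / 43.3) = 5*log10(110.74) = 10.22

10.22 dB


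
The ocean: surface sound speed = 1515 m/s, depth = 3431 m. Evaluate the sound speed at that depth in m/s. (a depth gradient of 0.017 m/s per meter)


1573.327 m/s


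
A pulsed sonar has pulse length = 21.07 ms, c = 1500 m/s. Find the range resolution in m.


15.8025 m


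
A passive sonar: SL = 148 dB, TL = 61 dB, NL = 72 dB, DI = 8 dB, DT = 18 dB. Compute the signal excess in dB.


SE = SL - TL - NL + DI - DT = 148 - 61 - 72 + 8 - 18 = 5

5 dB


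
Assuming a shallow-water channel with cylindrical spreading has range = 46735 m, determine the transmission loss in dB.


TL = 10*log10(46735) = 46.7

46.7 dB


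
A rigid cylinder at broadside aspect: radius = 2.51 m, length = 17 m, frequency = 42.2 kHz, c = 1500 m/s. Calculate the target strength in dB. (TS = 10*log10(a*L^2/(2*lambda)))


lambda = 1500/42200 = 0.03555 m
TS = 10*log10(2.51*17^2/(2*0.03555)) = 40.09

40.09 dB


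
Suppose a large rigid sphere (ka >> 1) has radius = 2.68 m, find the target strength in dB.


TS = 10*log10(2.68^2 / 4) = 10*log10(1.7956) = 2.54

2.54 dB


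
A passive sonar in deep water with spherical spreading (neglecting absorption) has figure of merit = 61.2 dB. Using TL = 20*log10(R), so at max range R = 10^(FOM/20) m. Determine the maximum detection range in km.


1.15 km


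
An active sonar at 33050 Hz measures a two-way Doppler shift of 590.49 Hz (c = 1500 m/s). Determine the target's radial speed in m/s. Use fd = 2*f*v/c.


From fd = 2*f*v/c, v = c*fd/(2*f) = 1500 * 590.49 / (2*33050) = 13.4

13.4 m/s


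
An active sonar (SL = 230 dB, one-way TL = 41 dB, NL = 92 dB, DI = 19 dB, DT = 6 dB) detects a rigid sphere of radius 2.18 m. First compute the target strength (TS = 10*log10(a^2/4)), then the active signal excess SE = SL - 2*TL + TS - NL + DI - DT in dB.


Step 1: TS = 10*log10(2.18^2/4) = 0.75 dB
Step 2: SE = SL - 2*TL + TS - NL + DI - DT = 230 - 2*41 + (0.75) - 92 + 19 - 6 = 69.75

69.75 dB


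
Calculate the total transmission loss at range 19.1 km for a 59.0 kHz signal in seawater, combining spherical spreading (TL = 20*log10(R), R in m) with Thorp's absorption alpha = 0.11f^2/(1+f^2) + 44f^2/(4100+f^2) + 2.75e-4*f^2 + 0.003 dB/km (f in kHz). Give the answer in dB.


491.95 dB


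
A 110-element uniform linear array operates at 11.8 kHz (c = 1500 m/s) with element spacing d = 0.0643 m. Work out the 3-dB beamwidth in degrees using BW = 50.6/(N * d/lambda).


0.91 deg


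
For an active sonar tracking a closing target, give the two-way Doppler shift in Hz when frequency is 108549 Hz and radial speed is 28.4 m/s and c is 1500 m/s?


4110.39 Hz


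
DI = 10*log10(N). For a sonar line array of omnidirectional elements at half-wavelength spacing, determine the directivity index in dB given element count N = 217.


23.36 dB


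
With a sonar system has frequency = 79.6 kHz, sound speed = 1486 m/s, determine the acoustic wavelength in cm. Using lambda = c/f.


1.87 cm


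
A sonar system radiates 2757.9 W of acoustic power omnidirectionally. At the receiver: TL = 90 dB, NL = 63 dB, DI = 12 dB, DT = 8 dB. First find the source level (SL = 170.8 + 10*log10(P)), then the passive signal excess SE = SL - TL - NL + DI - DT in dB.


Step 1: SL = 170.8 + 10*log10(2757.9) = 205.21 dB
Step 2: SE = SL - TL - NL + DI - DT = 205.21 - 90 - 63 + 12 - 8 = 56.21

56.21 dB


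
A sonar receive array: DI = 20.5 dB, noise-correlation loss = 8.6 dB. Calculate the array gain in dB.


11.9 dB


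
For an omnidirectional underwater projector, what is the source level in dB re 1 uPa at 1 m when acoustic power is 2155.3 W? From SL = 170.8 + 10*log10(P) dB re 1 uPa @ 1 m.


SL = 170.8 + 10*log10(2155.3) = 170.8 + 33.34 = 204.14

204.14 dB


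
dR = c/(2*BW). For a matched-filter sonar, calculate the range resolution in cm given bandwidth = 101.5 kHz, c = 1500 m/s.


dR = c/(2*BW) = 1500 / (2 * 101.5e3) = 0.0074 m = 0.74 cm

0.74 cm


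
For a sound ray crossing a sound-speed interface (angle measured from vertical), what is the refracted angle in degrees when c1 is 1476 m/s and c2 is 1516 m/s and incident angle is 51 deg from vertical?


sin(theta2) = (c2/c1)*sin(theta1) = (1516/1476)*sin(51 deg) = 0.79821
theta2 = arcsin(0.79821) = 52.96

52.96 deg


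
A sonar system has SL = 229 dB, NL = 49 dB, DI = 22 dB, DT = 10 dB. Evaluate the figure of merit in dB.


FOM = SL - NL + DI - DT = 229 - 49 + 22 - 10 = 192

192 dB


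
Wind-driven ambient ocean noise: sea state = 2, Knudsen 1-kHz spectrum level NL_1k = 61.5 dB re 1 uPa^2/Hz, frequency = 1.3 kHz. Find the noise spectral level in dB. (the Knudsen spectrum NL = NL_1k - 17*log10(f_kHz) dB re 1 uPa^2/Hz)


NL = NL_1k - 17*log10(f_kHz) = 61.5 - 17*log10(1.3) = 61.5 - (1.94) = 59.56

59.56 dB


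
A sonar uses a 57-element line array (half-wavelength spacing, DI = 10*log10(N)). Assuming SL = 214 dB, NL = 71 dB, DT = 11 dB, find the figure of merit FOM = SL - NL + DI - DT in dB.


Step 1: DI = 10*log10(57) = 17.56 dB
Step 2: FOM = SL - NL + DI - DT = 214 - 71 + 17.56 - 11 = 149.56

149.56 dB


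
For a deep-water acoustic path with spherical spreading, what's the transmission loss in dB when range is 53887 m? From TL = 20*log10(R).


TL = 20*log10(53887) = 94.63

94.63 dB


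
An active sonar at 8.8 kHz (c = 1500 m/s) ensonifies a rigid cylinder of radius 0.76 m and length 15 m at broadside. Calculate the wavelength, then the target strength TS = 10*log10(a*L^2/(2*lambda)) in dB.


Step 1: lambda = c/f = 1500/8800 = 0.17045 m
Step 2: TS = 10*log10(a*L^2/(2*lambda)) = 10*log10(0.76*15^2/(2*0.17045)) = 27.0

27.0 dB


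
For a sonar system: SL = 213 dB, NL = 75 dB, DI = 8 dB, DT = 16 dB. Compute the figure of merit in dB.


FOM = SL - NL + DI - DT = 213 - 75 + 8 - 16 = 130

130 dB


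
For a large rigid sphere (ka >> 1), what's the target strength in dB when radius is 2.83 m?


TS = 10*log10(2.83^2 / 4) = 10*log10(2.002225) = 3.02

3.02 dB


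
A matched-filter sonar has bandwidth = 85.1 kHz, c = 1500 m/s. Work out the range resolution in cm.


dR = c/(2*BW) = 1500 / (2 * 85.1e3) = 0.0088 m = 0.88 cm

0.88 cm


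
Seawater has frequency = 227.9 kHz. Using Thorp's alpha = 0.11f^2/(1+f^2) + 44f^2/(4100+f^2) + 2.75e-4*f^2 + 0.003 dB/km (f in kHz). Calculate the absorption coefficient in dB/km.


f^2 = 51938.41
alpha = 0.11*51938.41/(1+51938.41) + 44*51938.41/(4100+51938.41) + 2.75e-4*51938.41 + 0.003 = 55.177

55.177 dB/km


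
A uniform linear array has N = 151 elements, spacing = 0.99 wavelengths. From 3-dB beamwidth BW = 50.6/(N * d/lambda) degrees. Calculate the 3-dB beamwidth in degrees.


BW = 50.6 / (151 * 0.99) = 50.6 / 149.49 = 0.34

0.34 deg


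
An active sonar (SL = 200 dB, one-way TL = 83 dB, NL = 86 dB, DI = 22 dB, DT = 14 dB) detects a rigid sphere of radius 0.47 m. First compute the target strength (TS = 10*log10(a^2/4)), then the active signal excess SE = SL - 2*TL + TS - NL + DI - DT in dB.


Step 1: TS = 10*log10(0.47^2/4) = -12.58 dB
Step 2: SE = SL - 2*TL + TS - NL + DI - DT = 200 - 2*83 + (-12.58) - 86 + 22 - 14 = -56.58

-56.58 dB


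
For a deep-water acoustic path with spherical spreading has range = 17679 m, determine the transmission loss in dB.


TL = 20*log10(17679) = 84.95

84.95 dB


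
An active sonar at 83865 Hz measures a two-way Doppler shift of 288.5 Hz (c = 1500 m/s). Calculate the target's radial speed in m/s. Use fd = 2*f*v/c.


From fd = 2*f*v/c, v = c*fd/(2*f) = 1500 * 288.5 / (2*83865) = 2.58

2.58 m/s


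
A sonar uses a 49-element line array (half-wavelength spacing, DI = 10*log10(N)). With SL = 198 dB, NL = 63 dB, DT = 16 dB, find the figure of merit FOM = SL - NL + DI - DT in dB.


Step 1: DI = 10*log10(49) = 16.9 dB
Step 2: FOM = SL - NL + DI - DT = 198 - 63 + 16.9 - 16 = 135.9

135.9 dB


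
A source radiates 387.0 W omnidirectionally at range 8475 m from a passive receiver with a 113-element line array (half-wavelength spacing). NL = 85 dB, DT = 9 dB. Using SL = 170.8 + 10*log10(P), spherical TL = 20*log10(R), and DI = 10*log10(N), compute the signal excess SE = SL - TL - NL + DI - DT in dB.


Step 1: SL = 170.8 + 10*log10(387.0) = 196.68 dB
Step 2: TL = 20*log10(8475) = 78.56 dB
Step 3: DI = 10*log10(113) = 20.53 dB
Step 4: SE = SL - TL - NL + DI - DT = 196.68 - 78.56 - 85 + 20.53 - 9 = 44.65

44.65 dB


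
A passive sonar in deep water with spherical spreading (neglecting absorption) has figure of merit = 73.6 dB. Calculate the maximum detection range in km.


At max range FOM = TL, so 20*log10(R) = 73.6
R = 10^(73.6/20) = 4786.3 m = 4.79 km

4.79 km


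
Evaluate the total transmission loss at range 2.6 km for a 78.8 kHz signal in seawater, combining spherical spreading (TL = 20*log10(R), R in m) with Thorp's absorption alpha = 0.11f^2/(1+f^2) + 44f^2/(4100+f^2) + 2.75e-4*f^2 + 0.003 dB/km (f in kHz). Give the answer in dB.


141.94 dB


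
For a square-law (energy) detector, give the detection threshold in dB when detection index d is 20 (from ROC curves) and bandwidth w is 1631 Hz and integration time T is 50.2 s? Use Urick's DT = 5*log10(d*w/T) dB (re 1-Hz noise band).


DT = 5*log10(d*w/T) = 5*log10(20 * 1631 / 50.2) = 5*log10(649.8) = 14.06

14.06 dB


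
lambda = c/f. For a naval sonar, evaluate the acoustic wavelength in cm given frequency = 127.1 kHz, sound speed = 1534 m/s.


1.21 cm


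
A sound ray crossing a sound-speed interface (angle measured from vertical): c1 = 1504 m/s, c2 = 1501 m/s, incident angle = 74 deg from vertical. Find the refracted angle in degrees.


sin(theta2) = (c2/c1)*sin(theta1) = (1501/1504)*sin(74 deg) = 0.95934
theta2 = arcsin(0.95934) = 73.61

73.61 deg


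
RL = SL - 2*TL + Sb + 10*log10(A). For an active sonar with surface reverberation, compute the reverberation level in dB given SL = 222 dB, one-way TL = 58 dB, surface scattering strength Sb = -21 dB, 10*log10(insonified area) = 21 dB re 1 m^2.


RL = SL - 2*TL + Sb + 10*log10(A) = 222 - 2*58 + (-21) + 21 = 106

106 dB
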